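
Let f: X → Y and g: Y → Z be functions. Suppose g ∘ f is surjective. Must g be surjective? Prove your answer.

surjective

Let c ∈ Z. Since g ∘ f is surjective, some a ∈ X has g(f(a)) = c. Then b = f(a) ∈ Y satisfies g(b) = c. So g is surjective.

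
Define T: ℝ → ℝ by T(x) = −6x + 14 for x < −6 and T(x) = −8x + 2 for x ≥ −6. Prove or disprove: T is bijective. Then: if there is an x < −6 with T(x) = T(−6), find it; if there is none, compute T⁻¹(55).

-41/6

Both pieces are strictly decreasing (slopes −6 and −8), so each is injective on its own interval.
The left piece maps (−∞, −6) onto (50, ∞); the right piece maps [−6, ∞) onto (−∞, 50].
Since 50 = 50, the images partition ℝ: T is injective and surjective, hence bijective.
Because the two images are disjoint, no x < −6 has T(x) = T(−6), so we compute T⁻¹(55): 55 lies in (50, ∞), so solve −6x + 14 = 55: x = (55 − 14)/(−6) = −41/6.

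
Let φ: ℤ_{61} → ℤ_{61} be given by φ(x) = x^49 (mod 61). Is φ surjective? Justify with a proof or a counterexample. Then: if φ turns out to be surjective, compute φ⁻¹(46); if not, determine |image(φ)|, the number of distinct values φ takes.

Since 61 is prime, the nonzero elements of ℤ_{61} form a cyclic group of order 60.
As gcd(49, 60) = 1, raising to the 49th power is a bijection on this group: if x_1^49 ≡ x_2^49 then (x_1x_2^{−1})^49 = 1, and the only element of order dividing gcd(49, 60) = 1 is 1, so x_1 = x_2.
With φ(0) = 0 this makes φ injective on all of ℤ_{61}, hence bijective (finite equal-size domain and codomain). In particular φ is surjective.
Since φ is surjective, we find the preimage of 46. The inverse of x ↦ x^49 on (ℤ_{61})^× is x ↦ x^49, because 49·49 = 2401 = 40·60 + 1 ≡ 1 (mod 60) and x^{60} = 1 for x ≠ 0 (Fermat). So φ⁻¹(46) = 46^49 mod 61.
Repeated squaring mod 61: 46^1 ≡ 46, 46^2 ≡ 46² = 2116 ≡ 42, 46^4 ≡ 42² = 1764 ≡ 56, 46^8 ≡ 56² = 3136 ≡ 25, 46^16 ≡ 25² = 625 ≡ 15, 46^32 ≡ 15² = 225 ≡ 42. Since 49 = 32 + 16 + 1, 46^49 ≡ 42·15·46: 42·15 = 630 ≡ 20, then 20·46 = 920 ≡ 5. So 46^49 ≡ 5 (mod 61).
Hence φ⁻¹(46) = 5.

5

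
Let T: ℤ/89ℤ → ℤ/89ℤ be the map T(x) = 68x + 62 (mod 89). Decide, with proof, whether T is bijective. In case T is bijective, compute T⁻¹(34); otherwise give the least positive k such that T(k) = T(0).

31

If T(s) = T(t), then 68s ≡ 68t (mod 89). Because gcd(68, 89) = 1, we may cancel 68 to get s ≡ t (mod 89).
We now compute 68⁻¹ mod 89 explicitly. Euclid's algorithm: 89 = 1·68 + 21, 68 = 3·21 + 5, 21 = 4·5 + 1; back-substituting gives 1 = 72·68 − 55·89, so 68⁻¹ ≡ 72 (mod 89).
Then y ↦ 72(y − 62) is a two-sided inverse to T, so every y ∈ ℤ/89ℤ has a preimage.
Hence T is bijective.
Since T is bijective, we compute T⁻¹(34): solve 68x + 62 ≡ 34 (mod 89), i.e. 68x ≡ 61 (mod 89).
Multiplying by 68⁻¹ = 72 gives x ≡ 72·61 = 4392 = 49·89 + 31 ≡ 31 (mod 89).
Check: T(31) = 68·31 + 62 = 2170 = 24·89 + 34 ≡ 34 (mod 89).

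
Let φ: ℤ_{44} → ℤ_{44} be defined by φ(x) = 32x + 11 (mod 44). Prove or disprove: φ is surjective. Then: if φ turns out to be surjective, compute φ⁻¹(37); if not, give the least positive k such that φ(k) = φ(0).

Since gcd(32, 44) = 4, we have 32x ≡ 0 (mod 4) for all x, so φ(x) ≡ 3 (mod 4).
But 0 ≢ 3 (mod 4), so 0 ∈ ℤ_{44} has no preimage. So φ is not surjective.
Since φ is not surjective, we find the least positive k with φ(k) = φ(0): this means 32k ≡ 0 (mod 44), i.e. 44 ∣ 32k. Since gcd(32, 44) = 4, dividing through by 4 this holds exactly when 11 ∣ 8k, and as gcd(8, 11) = 1, exactly when 11 ∣ k.
The smallest positive such k is 11.

11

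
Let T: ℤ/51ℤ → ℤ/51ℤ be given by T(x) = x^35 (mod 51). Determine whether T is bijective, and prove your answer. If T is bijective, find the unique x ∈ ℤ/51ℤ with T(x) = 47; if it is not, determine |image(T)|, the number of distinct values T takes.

38

Computing x^35 mod 51 for each x (by repeated squaring, reducing mod 51 at every step), the values T(0), T(1), …, T(50) are: 0, 1, 8, 27, 13, 23, 12, 37, 2, 15, 31, 5, 45, 4, 41, 9, 16, 17, 18, 25, 44, 30, 40, 29, 3, 19, 32, 48, 22, 11, 21, 7, 26, 33, 34, 35, 42, 10, 47, 6, 46, 20, 36, 49, 14, 39, 28, 38, 24, 43, 50.
Every element of ℤ/51ℤ appears exactly once in this list, so T is a bijection, and in particular bijective.
Since T is bijective, we read off the preimage of 47 from the same table: T(38) = 47, so T⁻¹(47) = 38.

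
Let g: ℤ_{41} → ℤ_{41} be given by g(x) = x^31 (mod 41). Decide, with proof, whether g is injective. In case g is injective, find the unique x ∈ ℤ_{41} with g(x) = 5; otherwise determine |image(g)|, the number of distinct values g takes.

Since 41 is prime, the nonzero elements of ℤ_{41} form a cyclic group of order 40.
As gcd(31, 40) = 1, raising to the 31st power is a bijection on this group: if s^31 ≡ t^31 then (st^{−1})^31 = 1, and the only element of order dividing gcd(31, 40) = 1 is 1, so s = t.
With g(0) = 0 this makes g injective on all of ℤ_{41}, hence bijective (finite equal-size domain and codomain). In particular g is injective.
Since g is injective, we find the preimage of 5. The inverse of x ↦ x^31 on (ℤ_{41})^× is x ↦ x^31, because 31·31 = 961 = 24·40 + 1 ≡ 1 (mod 40) and x^{40} = 1 for x ≠ 0 (Fermat). So g⁻¹(5) = 5^31 mod 41.
Repeated squaring mod 41: 5^1 ≡ 5, 5^2 ≡ 5² = 25, 5^4 ≡ 25² = 625 ≡ 10, 5^8 ≡ 10² = 100 ≡ 18, 5^16 ≡ 18² = 324 ≡ 37. Since 31 = 16 + 8 + 4 + 2 + 1, 5^31 ≡ 37·18·10·25·5: 37·18 = 666 ≡ 10, then 10·10 = 100 ≡ 18, then 18·25 = 450 ≡ 40, then 40·5 = 200 ≡ 36. So 5^31 ≡ 36 (mod 41).
Hence g⁻¹(5) = 36.

36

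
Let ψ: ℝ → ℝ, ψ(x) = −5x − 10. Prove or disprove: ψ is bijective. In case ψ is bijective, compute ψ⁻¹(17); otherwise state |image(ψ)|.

-27/5

Suppose ψ(s) = ψ(t). Then −5s − 10 = −5t − 10, hence −5s = −5t, so s = t.
For any y ∈ ℝ, x = (y + 10)/(−5) satisfies ψ(x) = y.
So ψ is bijective.
Since ψ is bijective, we compute ψ⁻¹(17) = (17 + 10)/(−5) = −27/5.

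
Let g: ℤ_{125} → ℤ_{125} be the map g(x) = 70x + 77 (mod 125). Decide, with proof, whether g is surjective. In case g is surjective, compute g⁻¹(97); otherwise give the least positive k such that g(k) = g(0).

25

Since gcd(70, 125) = 5, we have 70x ≡ 0 (mod 5) for all x, so g(x) ≡ 2 (mod 5).
But 0 ≢ 2 (mod 5), so 0 ∈ ℤ_{125} has no preimage. So g is not surjective.
Since g is not surjective, we find the least positive k with g(k) = g(0): this means 70k ≡ 0 (mod 125), i.e. 125 ∣ 70k. Since gcd(70, 125) = 5, dividing through by 5 this holds exactly when 25 ∣ 14k, and as gcd(14, 25) = 1, exactly when 25 ∣ k.
The smallest positive such k is 25.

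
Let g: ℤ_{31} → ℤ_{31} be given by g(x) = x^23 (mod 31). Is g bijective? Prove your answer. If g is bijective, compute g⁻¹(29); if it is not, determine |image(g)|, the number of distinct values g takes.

27

Since 31 is prime, the nonzero elements of ℤ_{31} form a cyclic group of order 30.
As gcd(23, 30) = 1, raising to the 23rd power is a bijection on this group: if a^23 ≡ b^23 then (ab^{−1})^23 = 1, and the only element of order dividing gcd(23, 30) = 1 is 1, so a = b.
With g(0) = 0 this makes g injective on all of ℤ_{31}, hence bijective (finite equal-size domain and codomain). In particular g is bijective.
Since g is bijective, we find the preimage of 29. The inverse of x ↦ x^23 on (ℤ_{31})^× is x ↦ x^17, because 23·17 = 391 = 13·30 + 1 ≡ 1 (mod 30) and x^{30} = 1 for x ≠ 0 (Fermat). So g⁻¹(29) = 29^17 mod 31.
Repeated squaring mod 31: 29^1 ≡ 29, 29^2 ≡ 29² = 841 ≡ 4, 29^4 ≡ 4² = 16, 29^8 ≡ 16² = 256 ≡ 8, 29^16 ≡ 8² = 64 ≡ 2. Since 17 = 16 + 1, 29^17 ≡ 2·29: 2·29 = 58 ≡ 27. So 29^17 ≡ 27 (mod 31).
Hence g⁻¹(29) = 27.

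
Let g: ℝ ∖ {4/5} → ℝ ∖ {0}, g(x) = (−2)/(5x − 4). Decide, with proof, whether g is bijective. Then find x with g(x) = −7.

6/7

Suppose g(u) = g(v). Cross-multiplying: (−2)(5v − 4) = (−2)(5u − 4).
Expanding both sides and cancelling the symmetric terms leaves 10·(u − v) = 0. Since 10 ≠ 0, u = v. Therefore g is injective.
For any y ≠ 0, solving y(5x − 4) = −2 for x gives a well-defined x ≠ 4/5. So g is surjective.
Thus g is bijective.
Solving g(x) = −7: cross-multiplying gives −2 = −7(5x − 4), which rearranges to 35x = 30, so x = 6/7.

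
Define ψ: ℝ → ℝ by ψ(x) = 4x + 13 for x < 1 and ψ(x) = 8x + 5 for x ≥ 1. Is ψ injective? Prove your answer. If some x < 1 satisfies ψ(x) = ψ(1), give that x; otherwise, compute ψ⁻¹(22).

0

Both pieces are strictly increasing (slopes 4 and 8), so each is injective on its own interval.
The left piece maps (−∞, 1) onto (−∞, 17); the right piece maps [1, ∞) onto [13, ∞).
These images overlap. In particular ψ(1) = 13 (right piece), and solving 4x + 13 = 13 on the left piece gives x = 0 < 1.
So ψ(0) = ψ(1) with 0 ≠ 1, and ψ is not injective. This x = 0 is the requested value below 1.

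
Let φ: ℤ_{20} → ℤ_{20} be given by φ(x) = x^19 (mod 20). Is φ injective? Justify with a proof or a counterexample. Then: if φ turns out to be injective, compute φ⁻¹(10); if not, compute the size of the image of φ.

15

φ(0) = 0^19 = 0.
φ(10): Repeated squaring mod 20: 10^1 ≡ 10, 10^2 ≡ 10² = 100 ≡ 0, 10^4 ≡ 0² = 0, 10^8 ≡ 0² = 0, 10^16 ≡ 0² = 0. Since 19 = 16 + 2 + 1, 10^19 ≡ 0·0·10: 0·0 = 0, then 0·10 = 0. So 10^19 ≡ 0 (mod 20).
So φ(0) = φ(10) = 0 while 0 ≠ 10, hence φ is not injective.
Since φ is not injective, we determine |image(φ)|. Computing x^19 mod 20 for each x (by repeated squaring, reducing mod 20 at every step), the values φ(0), φ(1), …, φ(19) are: 0, 1, 8, 7, 4, 5, 16, 3, 12, 9, 0, 11, 8, 17, 4, 15, 16, 13, 12, 19.
The distinct values are {0, 1, 3, 4, 5, 7, 8, 9, 11, 12, 13, 15, 16, 17, 19}; there are 15 of them.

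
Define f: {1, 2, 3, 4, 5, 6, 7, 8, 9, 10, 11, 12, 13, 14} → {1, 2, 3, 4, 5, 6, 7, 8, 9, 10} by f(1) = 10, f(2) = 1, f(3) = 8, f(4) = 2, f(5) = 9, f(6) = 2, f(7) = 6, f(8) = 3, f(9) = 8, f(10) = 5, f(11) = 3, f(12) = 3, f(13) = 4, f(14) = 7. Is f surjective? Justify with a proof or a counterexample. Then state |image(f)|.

10

Every element of the codomain has a preimage: 1 = f(2), 2 = f(4), 3 = f(8), 4 = f(13), 5 = f(10), 6 = f(7), 7 = f(14), 8 = f(3), 9 = f(5), 10 = f(1).
So f is surjective.
The image of f is {1, 2, 3, 4, 5, 6, 7, 8, 9, 10}, which has 10 elements.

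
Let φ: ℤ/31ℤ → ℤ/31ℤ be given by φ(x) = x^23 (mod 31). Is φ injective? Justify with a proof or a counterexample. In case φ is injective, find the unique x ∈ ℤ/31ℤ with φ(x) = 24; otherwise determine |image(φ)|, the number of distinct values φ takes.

Since 31 is prime, the nonzero elements of ℤ/31ℤ form a cyclic group of order 30.
As gcd(23, 30) = 1, raising to the 23rd power is a bijection on this group: if x_1^23 ≡ x_2^23 then (x_1x_2^{−1})^23 = 1, and the only element of order dividing gcd(23, 30) = 1 is 1, so x_1 = x_2.
With φ(0) = 0 this makes φ injective on all of ℤ/31ℤ, hence bijective (finite equal-size domain and codomain). In particular φ is injective.
Since φ is injective, we find the preimage of 24. The inverse of x ↦ x^23 on (ℤ/31ℤ)^× is x ↦ x^17, because 23·17 = 391 = 13·30 + 1 ≡ 1 (mod 30) and x^{30} = 1 for x ≠ 0 (Fermat). So φ⁻¹(24) = 24^17 mod 31.
Repeated squaring mod 31: 24^1 ≡ 24, 24^2 ≡ 24² = 576 ≡ 18, 24^4 ≡ 18² = 324 ≡ 14, 24^8 ≡ 14² = 196 ≡ 10, 24^16 ≡ 10² = 100 ≡ 7. Since 17 = 16 + 1, 24^17 ≡ 7·24: 7·24 = 168 ≡ 13. So 24^17 ≡ 13 (mod 31).
Hence φ⁻¹(24) = 13.

13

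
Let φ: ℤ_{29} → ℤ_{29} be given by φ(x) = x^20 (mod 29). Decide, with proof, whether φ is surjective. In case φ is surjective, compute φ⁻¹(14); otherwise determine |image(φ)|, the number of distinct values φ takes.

8

φ(2): Repeated squaring mod 29: 2^1 ≡ 2, 2^2 ≡ 2² = 4, 2^4 ≡ 4² = 16, 2^8 ≡ 16² = 256 ≡ 24, 2^16 ≡ 24² = 576 ≡ 25. Since 20 = 16 + 4, 2^20 ≡ 25·16: 25·16 = 400 ≡ 23. So 2^20 ≡ 23 (mod 29).
φ(5): Repeated squaring mod 29: 5^1 ≡ 5, 5^2 ≡ 5² = 25, 5^4 ≡ 25² = 625 ≡ 16, 5^8 ≡ 16² = 256 ≡ 24, 5^16 ≡ 24² = 576 ≡ 25. Since 20 = 16 + 4, 5^20 ≡ 25·16: 25·16 = 400 ≡ 23. So 5^20 ≡ 23 (mod 29).
So φ(2) = φ(5) = 23 while 2 ≠ 5, so φ is not injective.
A non-injective map from the 29-element set ℤ_{29} to itself takes at most 28 distinct values, so it cannot be surjective. So φ is not surjective.
Since φ is not surjective, we determine |image(φ)|. Computing x^20 mod 29 for each x (by repeated squaring, reducing mod 29 at every step), the values φ(0), φ(1), …, φ(28) are: 0, 1, 23, 25, 7, 23, 24, 25, 16, 16, 7, 20, 1, 20, 24, 24, 20, 1, 20, 7, 16, 16, 25, 24, 23, 7, 25, 23, 1.
The distinct values are {0, 1, 7, 16, 20, 23, 24, 25}; there are 8 of them.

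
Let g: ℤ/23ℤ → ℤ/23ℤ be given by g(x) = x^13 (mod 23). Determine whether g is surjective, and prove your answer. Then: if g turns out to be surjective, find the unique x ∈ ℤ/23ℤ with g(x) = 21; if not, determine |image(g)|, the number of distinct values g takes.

5

Since 23 is prime, the nonzero elements of ℤ/23ℤ form a cyclic group of order 22.
As gcd(13, 22) = 1, raising to the 13th power is a bijection on this group: if u^13 ≡ v^13 then (uv^{−1})^13 = 1, and the only element of order dividing gcd(13, 22) = 1 is 1, so u = v.
With g(0) = 0 this makes g injective on all of ℤ/23ℤ, hence bijective (finite equal-size domain and codomain). In particular g is surjective.
Since g is surjective, we find the preimage of 21. The inverse of x ↦ x^13 on (ℤ/23ℤ)^× is x ↦ x^17, because 13·17 = 221 = 10·22 + 1 ≡ 1 (mod 22) and x^{22} = 1 for x ≠ 0 (Fermat). So g⁻¹(21) = 21^17 mod 23.
Repeated squaring mod 23: 21^1 ≡ 21, 21^2 ≡ 21² = 441 ≡ 4, 21^4 ≡ 4² = 16, 21^8 ≡ 16² = 256 ≡ 3, 21^16 ≡ 3² = 9. Since 17 = 16 + 1, 21^17 ≡ 9·21: 9·21 = 189 ≡ 5. So 21^17 ≡ 5 (mod 23).
Hence g⁻¹(21) = 5.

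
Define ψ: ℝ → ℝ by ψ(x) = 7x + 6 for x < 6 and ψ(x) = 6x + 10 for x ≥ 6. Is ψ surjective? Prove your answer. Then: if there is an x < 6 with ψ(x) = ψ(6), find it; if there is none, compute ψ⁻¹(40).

40/7

Both pieces are strictly increasing (slopes 7 and 6), so each is injective on its own interval.
The left piece maps (−∞, 6) onto (−∞, 48); the right piece maps [6, ∞) onto [46, ∞).
The union (−∞, 48) ∪ [46, ∞) covers ℝ, so ψ is surjective.
For the follow-up: the images overlap, so an x < 6 with ψ(x) = ψ(6) exists. ψ(6) = 46; solving 7x + 6 = 46 for x < 6 gives x = (46 − 6)/7 = 40/7.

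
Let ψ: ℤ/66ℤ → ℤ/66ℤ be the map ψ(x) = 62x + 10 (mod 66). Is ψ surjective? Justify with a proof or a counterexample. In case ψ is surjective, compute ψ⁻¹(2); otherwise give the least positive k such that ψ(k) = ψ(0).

33

Since gcd(62, 66) = 2, we have 62x ≡ 0 (mod 2) for all x, so ψ(x) ≡ 0 (mod 2).
But 1 ≢ 0 (mod 2), so 1 ∈ ℤ/66ℤ has no preimage. So ψ is not surjective.
Since ψ is not surjective, we find the least positive k with ψ(k) = ψ(0): this means 62k ≡ 0 (mod 66), i.e. 66 ∣ 62k. Since gcd(62, 66) = 2, dividing through by 2 this holds exactly when 33 ∣ 31k, and as gcd(31, 33) = 1, exactly when 33 ∣ k.
The smallest positive such k is 33.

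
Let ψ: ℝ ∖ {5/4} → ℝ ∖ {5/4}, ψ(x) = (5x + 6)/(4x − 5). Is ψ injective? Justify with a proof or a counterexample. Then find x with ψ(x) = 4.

26/11

Suppose ψ(u) = ψ(v). Cross-multiplying: (5u + 6)(4v − 5) = (5v + 6)(4u − 5).
Expanding both sides and cancelling the symmetric terms leaves −49·(u − v) = 0. Since −49 ≠ 0, u = v. Therefore ψ is injective.
Solving ψ(x) = 4: cross-multiplying gives 5x + 6 = 4(4x − 5), which rearranges to −11x = −26, so x = 26/11.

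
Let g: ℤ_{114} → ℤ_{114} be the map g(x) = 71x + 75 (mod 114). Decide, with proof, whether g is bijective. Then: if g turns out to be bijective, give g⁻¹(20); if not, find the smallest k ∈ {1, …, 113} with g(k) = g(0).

49

If g(u) = g(v), then 71u ≡ 71v (mod 114). Because gcd(71, 114) = 1, we may cancel 71 to get u ≡ v (mod 114).
We now compute 71⁻¹ mod 114 explicitly. Euclid's algorithm: 114 = 1·71 + 43, 71 = 1·43 + 28, 43 = 1·28 + 15, 28 = 1·15 + 13, 15 = 1·13 + 2, 13 = 6·2 + 1; back-substituting gives 1 = 53·71 − 33·114, so 71⁻¹ ≡ 53 (mod 114).
Then y ↦ 53(y − 75) is a two-sided inverse to g, so every y ∈ ℤ_{114} has a preimage.
Thus g is bijective.
Since g is bijective, we compute g⁻¹(20): solve 71x + 75 ≡ 20 (mod 114), i.e. 71x ≡ 59 (mod 114).
Multiplying by 71⁻¹ = 53 gives x ≡ 53·59 = 3127 = 27·114 + 49 ≡ 49 (mod 114).
Check: g(49) = 71·49 + 75 = 3554 = 31·114 + 20 ≡ 20 (mod 114).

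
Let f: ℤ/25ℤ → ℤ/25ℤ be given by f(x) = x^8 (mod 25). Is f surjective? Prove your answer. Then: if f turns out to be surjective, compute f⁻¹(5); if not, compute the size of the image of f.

f(3): Repeated squaring mod 25: 3^1 ≡ 3, 3^2 ≡ 3² = 9, 3^4 ≡ 9² = 81 ≡ 6, 3^8 ≡ 6² = 36 ≡ 11. So 3^8 ≡ 11 (mod 25).
f(4): Repeated squaring mod 25: 4^1 ≡ 4, 4^2 ≡ 4² = 16, 4^4 ≡ 16² = 256 ≡ 6, 4^8 ≡ 6² = 36 ≡ 11. So 4^8 ≡ 11 (mod 25).
So f(3) = f(4) = 11 while 3 ≠ 4, thus f is not injective.
A non-injective map from the 25-element set ℤ/25ℤ to itself takes at most 24 distinct values, so it cannot be surjective. Therefore f is not surjective.
Since f is not surjective, we determine |image(f)|. Computing x^8 mod 25 for each x (by repeated squaring, reducing mod 25 at every step), the values f(0), f(1), …, f(24) are: 0, 1, 6, 11, 11, 0, 16, 1, 16, 21, 0, 6, 21, 21, 6, 0, 21, 16, 1, 16, 0, 11, 11, 6, 1.
The distinct values are {0, 1, 6, 11, 16, 21}; there are 6 of them.

6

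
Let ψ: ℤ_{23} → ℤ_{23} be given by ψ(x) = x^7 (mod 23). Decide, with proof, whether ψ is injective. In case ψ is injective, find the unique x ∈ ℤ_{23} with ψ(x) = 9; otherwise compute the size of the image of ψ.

Since 23 is prime, the nonzero elements of ℤ_{23} form a cyclic group of order 22.
As gcd(7, 22) = 1, raising to the 7th power is a bijection on this group: if a^7 ≡ b^7 then (ab^{−1})^7 = 1, and the only element of order dividing gcd(7, 22) = 1 is 1, so a = b.
With ψ(0) = 0 this makes ψ injective on all of ℤ_{23}, hence bijective (finite equal-size domain and codomain). In particular ψ is injective.
Since ψ is injective, we find the preimage of 9. The inverse of x ↦ x^7 on (ℤ_{23})^× is x ↦ x^19, because 7·19 = 133 = 6·22 + 1 ≡ 1 (mod 22) and x^{22} = 1 for x ≠ 0 (Fermat). So ψ⁻¹(9) = 9^19 mod 23.
Repeated squaring mod 23: 9^1 ≡ 9, 9^2 ≡ 9² = 81 ≡ 12, 9^4 ≡ 12² = 144 ≡ 6, 9^8 ≡ 6² = 36 ≡ 13, 9^16 ≡ 13² = 169 ≡ 8. Since 19 = 16 + 2 + 1, 9^19 ≡ 8·12·9: 8·12 = 96 ≡ 4, then 4·9 = 36 ≡ 13. So 9^19 ≡ 13 (mod 23).
Hence ψ⁻¹(9) = 13.

13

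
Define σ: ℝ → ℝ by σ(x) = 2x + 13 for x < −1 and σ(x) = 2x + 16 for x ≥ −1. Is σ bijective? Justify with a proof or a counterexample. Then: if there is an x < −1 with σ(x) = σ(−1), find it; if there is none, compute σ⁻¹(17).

Both pieces are strictly increasing (slopes 2 and 2), so each is injective on its own interval.
The left piece maps (−∞, −1) onto (−∞, 11); the right piece maps [−1, ∞) onto [14, ∞).
The images leave a gap (11 has no preimage), so σ is not surjective, hence not bijective.
Because the two images are disjoint, no x < −1 has σ(x) = σ(−1), so we compute σ⁻¹(17): 17 lies in [14, ∞), so solve 2x + 16 = 17: x = (17 − 16)/2 = 1/2.

1/2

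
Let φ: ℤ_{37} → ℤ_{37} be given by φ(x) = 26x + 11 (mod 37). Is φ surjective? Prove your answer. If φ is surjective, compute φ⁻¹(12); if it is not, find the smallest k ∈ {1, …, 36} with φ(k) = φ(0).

Since gcd(26, 37) = 1, 26 is invertible modulo 37. Euclid's algorithm: 37 = 1·26 + 11, 26 = 2·11 + 4, 11 = 2·4 + 3, 4 = 1·3 + 1; back-substituting gives 1 = 10·26 − 7·37, so 26⁻¹ ≡ 10 (mod 37).
Then y ↦ 10(y − 11) is a two-sided inverse to φ, so every y ∈ ℤ_{37} has a preimage.
Thus φ is surjective.
Since φ is surjective, we find φ⁻¹(12): we need 26x ≡ 12 − 11 ≡ 1 (mod 37). Using 26⁻¹ = 10: x ≡ 10·1 = 10, so x = 10.
Check: φ(10) = 26·10 + 11 = 271 = 7·37 + 12 ≡ 12 (mod 37).

10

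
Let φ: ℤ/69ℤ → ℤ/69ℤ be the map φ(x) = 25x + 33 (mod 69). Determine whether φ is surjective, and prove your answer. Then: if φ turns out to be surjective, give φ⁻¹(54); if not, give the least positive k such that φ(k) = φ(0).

45

Since gcd(25, 69) = 1, 25 is invertible modulo 69. Euclid's algorithm: 69 = 2·25 + 19, 25 = 1·19 + 6, 19 = 3·6 + 1; back-substituting gives 1 = 58·25 − 21·69, so 25⁻¹ ≡ 58 (mod 69).
Then y ↦ 58(y − 33) is a two-sided inverse to φ, so every y ∈ ℤ/69ℤ has a preimage.
Thus φ is surjective.
Since φ is surjective, we compute φ⁻¹(54): solve 25x + 33 ≡ 54 (mod 69), i.e. 25x ≡ 21 (mod 69).
Multiplying by 25⁻¹ = 58 gives x ≡ 58·21 = 1218 = 17·69 + 45 ≡ 45 (mod 69).
Check: φ(45) = 25·45 + 33 = 1158 = 16·69 + 54 ≡ 54 (mod 69).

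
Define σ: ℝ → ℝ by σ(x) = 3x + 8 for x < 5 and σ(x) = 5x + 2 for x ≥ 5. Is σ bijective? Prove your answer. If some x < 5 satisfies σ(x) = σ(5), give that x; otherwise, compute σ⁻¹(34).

32/5

Both pieces are strictly increasing (slopes 3 and 5), so each is injective on its own interval.
The left piece maps (−∞, 5) onto (−∞, 23); the right piece maps [5, ∞) onto [27, ∞).
The images leave a gap (23 has no preimage), so σ is not surjective, hence not bijective.
Because the two images are disjoint, no x < 5 has σ(x) = σ(5), so we compute σ⁻¹(34): 34 lies in [27, ∞), so solve 5x + 2 = 34: x = (34 − 2)/5 = 32/5.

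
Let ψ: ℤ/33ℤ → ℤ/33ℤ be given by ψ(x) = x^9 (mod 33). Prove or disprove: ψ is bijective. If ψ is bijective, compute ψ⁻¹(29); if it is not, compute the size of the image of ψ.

8

Computing x^9 mod 33 for each x (by repeated squaring, reducing mod 33 at every step), the values ψ(0), ψ(1), …, ψ(32) are: 0, 1, 17, 15, 25, 20, 24, 19, 29, 27, 10, 11, 12, 28, 26, 3, 31, 2, 30, 7, 5, 21, 22, 23, 6, 4, 14, 9, 13, 8, 18, 16, 32.
Every element of ℤ/33ℤ appears exactly once in this list, so ψ is a bijection, and in particular bijective.
Since ψ is bijective, we read off the preimage of 29 from the same table: ψ(8) = 29, so ψ⁻¹(29) = 8.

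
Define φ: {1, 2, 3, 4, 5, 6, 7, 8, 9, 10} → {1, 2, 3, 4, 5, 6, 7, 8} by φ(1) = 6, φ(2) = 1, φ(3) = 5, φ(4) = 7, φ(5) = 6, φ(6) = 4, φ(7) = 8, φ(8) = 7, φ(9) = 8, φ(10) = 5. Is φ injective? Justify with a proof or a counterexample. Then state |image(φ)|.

6

φ(1) = 6 = φ(5) with 1 ≠ 5, so φ is not injective.
The image of φ is {1, 4, 5, 6, 7, 8}, which has 6 elements.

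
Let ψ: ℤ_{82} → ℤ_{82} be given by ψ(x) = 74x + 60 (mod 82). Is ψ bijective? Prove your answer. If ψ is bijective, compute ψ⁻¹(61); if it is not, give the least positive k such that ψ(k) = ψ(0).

Recall: ψ is injective when ψ(x_1) = ψ(x_2) forces x_1 = x_2.
We have gcd(74, 82) = 2 > 1. Taking x_1 = 0 and x_2 = 41: ψ(0) = 60 and ψ(41) = 74·41 + 60 = 3094 ≡ 60 (mod 82).
So ψ(0) = ψ(41) while 0 ≠ 41, therefore ψ is not injective, hence not bijective.
Since ψ is not bijective, we find the least positive k with ψ(k) = ψ(0): this means 74k ≡ 0 (mod 82), i.e. 82 ∣ 74k. Since gcd(74, 82) = 2, dividing through by 2 this holds exactly when 41 ∣ 37k, and as gcd(37, 41) = 1, exactly when 41 ∣ k.
The smallest positive such k is 41.

41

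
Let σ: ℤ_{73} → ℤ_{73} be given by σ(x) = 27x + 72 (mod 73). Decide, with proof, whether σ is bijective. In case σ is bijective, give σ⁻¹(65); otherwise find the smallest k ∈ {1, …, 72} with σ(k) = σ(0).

If σ(s) = σ(t), then 27s ≡ 27t (mod 73). Because gcd(27, 73) = 1, we may cancel 27 to get s ≡ t (mod 73).
We now compute 27⁻¹ mod 73 explicitly. Euclid's algorithm: 73 = 2·27 + 19, 27 = 1·19 + 8, 19 = 2·8 + 3, 8 = 2·3 + 2, 3 = 1·2 + 1; back-substituting gives 1 = 46·27 − 17·73, so 27⁻¹ ≡ 46 (mod 73).
For any y ∈ ℤ_{73}, x = 46(y − 72) mod 73 satisfies σ(x) = 27·46(y − 72) + 72 ≡ y (since 27·46 ≡ 1 mod 73). So every y has a preimage.
So σ is bijective.
Since σ is bijective, we find σ⁻¹(65): we need 27x ≡ 65 − 72 ≡ 66 (mod 73). Using 27⁻¹ = 46: x ≡ 46·66 = 3036 = 41·73 + 43, so x = 43.
Check: σ(43) = 27·43 + 72 = 1233 = 16·73 + 65 ≡ 65 (mod 73).

43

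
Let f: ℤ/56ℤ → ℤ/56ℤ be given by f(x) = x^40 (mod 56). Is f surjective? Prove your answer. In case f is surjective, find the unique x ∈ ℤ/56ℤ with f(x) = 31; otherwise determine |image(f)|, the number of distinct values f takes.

f(6): Repeated squaring mod 56: 6^1 ≡ 6, 6^2 ≡ 6² = 36, 6^4 ≡ 36² = 1296 ≡ 8, 6^8 ≡ 8² = 64 ≡ 8, 6^16 ≡ 8² = 64 ≡ 8, 6^32 ≡ 8² = 64 ≡ 8. Since 40 = 32 + 8, 6^40 ≡ 8·8: 8·8 = 64 ≡ 8. So 6^40 ≡ 8 (mod 56).
f(8): Repeated squaring mod 56: 8^1 ≡ 8, 8^2 ≡ 8² = 64 ≡ 8, 8^4 ≡ 8² = 64 ≡ 8, 8^8 ≡ 8² = 64 ≡ 8, 8^16 ≡ 8² = 64 ≡ 8, 8^32 ≡ 8² = 64 ≡ 8. Since 40 = 32 + 8, 8^40 ≡ 8·8: 8·8 = 64 ≡ 8. So 8^40 ≡ 8 (mod 56).
So f(6) = f(8) = 8 while 6 ≠ 8, therefore f is not injective.
A non-injective map from the 56-element set ℤ/56ℤ to itself takes at most 55 distinct values, so it cannot be surjective. So f is not surjective.
Since f is not surjective, we determine |image(f)|. Computing x^40 mod 56 for each x (by repeated squaring, reducing mod 56 at every step), the values f(0), f(1), …, f(55) are: 0, 1, 16, 25, 32, 9, 8, 49, 8, 9, 32, 25, 16, 1, 0, 1, 16, 25, 32, 9, 8, 49, 8, 9, 32, 25, 16, 1, 0, 1, 16, 25, 32, 9, 8, 49, 8, 9, 32, 25, 16, 1, 0, 1, 16, 25, 32, 9, 8, 49, 8, 9, 32, 25, 16, 1.
The distinct values are {0, 1, 8, 9, 16, 25, 32, 49}; there are 8 of them.

8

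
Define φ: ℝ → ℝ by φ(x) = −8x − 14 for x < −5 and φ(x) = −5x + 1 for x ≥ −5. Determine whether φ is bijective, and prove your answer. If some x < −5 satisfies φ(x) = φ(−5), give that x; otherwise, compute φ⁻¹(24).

-23/5

Both pieces are strictly decreasing (slopes −8 and −5), so each is injective on its own interval.
The left piece maps (−∞, −5) onto (26, ∞); the right piece maps [−5, ∞) onto (−∞, 26].
Since 26 = 26, the images partition ℝ: φ is injective and surjective, hence bijective.
Because the two images are disjoint, no x < −5 has φ(x) = φ(−5), so we compute φ⁻¹(24): 24 lies in (−∞, 26], so solve −5x + 1 = 24: x = (24 − 1)/(−5) = −23/5.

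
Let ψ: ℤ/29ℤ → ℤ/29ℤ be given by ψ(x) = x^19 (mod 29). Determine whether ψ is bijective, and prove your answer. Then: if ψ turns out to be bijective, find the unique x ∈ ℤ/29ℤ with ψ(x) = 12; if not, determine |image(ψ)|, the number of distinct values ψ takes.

Since 29 is prime, the nonzero elements of ℤ/29ℤ form a cyclic group of order 28.
As gcd(19, 28) = 1, raising to the 19th power is a bijection on this group: if u^19 ≡ v^19 then (uv^{−1})^19 = 1, and the only element of order dividing gcd(19, 28) = 1 is 1, so u = v.
With ψ(0) = 0 this makes ψ injective on all of ℤ/29ℤ, hence bijective (finite equal-size domain and codomain). In particular ψ is bijective.
Since ψ is bijective, we find the preimage of 12. The inverse of x ↦ x^19 on (ℤ/29ℤ)^× is x ↦ x^3, because 19·3 = 57 = 2·28 + 1 ≡ 1 (mod 28) and x^{28} = 1 for x ≠ 0 (Fermat). So ψ⁻¹(12) = 12^3 mod 29.
Repeated squaring mod 29: 12^1 ≡ 12, 12^2 ≡ 12² = 144 ≡ 28. Since 3 = 2 + 1, 12^3 ≡ 28·12: 28·12 = 336 ≡ 17. So 12^3 ≡ 17 (mod 29).
Hence ψ⁻¹(12) = 17.

17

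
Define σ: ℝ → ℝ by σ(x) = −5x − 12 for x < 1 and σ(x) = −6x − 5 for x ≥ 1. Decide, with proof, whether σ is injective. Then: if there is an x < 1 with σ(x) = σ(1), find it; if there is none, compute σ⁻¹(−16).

Both pieces are strictly decreasing (slopes −5 and −6), so each is injective on its own interval.
The left piece maps (−∞, 1) onto (−17, ∞); the right piece maps [1, ∞) onto (−∞, −11].
These images overlap. In particular σ(1) = −11 (right piece), and solving −5x − 12 = −11 on the left piece gives x = −1/5 < 1.
So σ(−1/5) = σ(1) with −1/5 ≠ 1, and σ is not injective. This x = −1/5 is the requested value below 1.

-1/5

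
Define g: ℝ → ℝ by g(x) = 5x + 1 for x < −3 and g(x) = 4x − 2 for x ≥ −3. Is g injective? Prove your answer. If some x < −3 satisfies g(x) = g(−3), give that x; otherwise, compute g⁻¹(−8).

Both pieces are strictly increasing (slopes 5 and 4), so each is injective on its own interval.
The left piece maps (−∞, −3) onto (−∞, −14); the right piece maps [−3, ∞) onto [−14, ∞).
These images are disjoint, so no value is attained by both pieces. Therefore g is injective.
Because the two images are disjoint, no x < −3 has g(x) = g(−3), so we compute g⁻¹(−8): −8 lies in [−14, ∞), so solve 4x − 2 = −8: x = (−8 + 2)/4 = −3/2.

-3/2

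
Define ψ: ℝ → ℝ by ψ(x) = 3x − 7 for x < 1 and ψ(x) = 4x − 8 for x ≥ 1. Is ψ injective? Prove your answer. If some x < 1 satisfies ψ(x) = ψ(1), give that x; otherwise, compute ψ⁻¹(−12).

Both pieces are strictly increasing (slopes 3 and 4), so each is injective on its own interval.
The left piece maps (−∞, 1) onto (−∞, −4); the right piece maps [1, ∞) onto [−4, ∞).
These images are disjoint, so no value is attained by both pieces. Therefore ψ is injective.
Because the two images are disjoint, no x < 1 has ψ(x) = ψ(1), so we compute ψ⁻¹(−12): −12 lies in (−∞, −4), so solve 3x − 7 = −12: x = (−12 + 7)/3 = −5/3.

-5/3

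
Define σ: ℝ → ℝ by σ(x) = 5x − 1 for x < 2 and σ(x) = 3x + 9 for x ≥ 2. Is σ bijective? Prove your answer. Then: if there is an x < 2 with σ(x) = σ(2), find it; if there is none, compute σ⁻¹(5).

Both pieces are strictly increasing (slopes 5 and 3), so each is injective on its own interval.
The left piece maps (−∞, 2) onto (−∞, 9); the right piece maps [2, ∞) onto [15, ∞).
The images leave a gap (9 has no preimage), so σ is not surjective, hence not bijective.
Because the two images are disjoint, no x < 2 has σ(x) = σ(2), so we compute σ⁻¹(5): 5 lies in (−∞, 9), so solve 5x − 1 = 5: x = (5 + 1)/5 = 6/5.

6/5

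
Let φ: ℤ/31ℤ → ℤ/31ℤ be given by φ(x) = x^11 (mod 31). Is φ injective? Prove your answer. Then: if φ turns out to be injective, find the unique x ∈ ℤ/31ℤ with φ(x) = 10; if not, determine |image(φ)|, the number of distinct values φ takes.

Since 31 is prime, the nonzero elements of ℤ/31ℤ form a cyclic group of order 30.
As gcd(11, 30) = 1, raising to the 11th power is a bijection on this group: if u^11 ≡ v^11 then (uv^{−1})^11 = 1, and the only element of order dividing gcd(11, 30) = 1 is 1, so u = v.
With φ(0) = 0 this makes φ injective on all of ℤ/31ℤ, hence bijective (finite equal-size domain and codomain). In particular φ is injective.
Since φ is injective, we find the preimage of 10. The inverse of x ↦ x^11 on (ℤ/31ℤ)^× is x ↦ x^11, because 11·11 = 121 = 4·30 + 1 ≡ 1 (mod 30) and x^{30} = 1 for x ≠ 0 (Fermat). So φ⁻¹(10) = 10^11 mod 31.
Repeated squaring mod 31: 10^1 ≡ 10, 10^2 ≡ 10² = 100 ≡ 7, 10^4 ≡ 7² = 49 ≡ 18, 10^8 ≡ 18² = 324 ≡ 14. Since 11 = 8 + 2 + 1, 10^11 ≡ 14·7·10: 14·7 = 98 ≡ 5, then 5·10 = 50 ≡ 19. So 10^11 ≡ 19 (mod 31).
Hence φ⁻¹(10) = 19.

19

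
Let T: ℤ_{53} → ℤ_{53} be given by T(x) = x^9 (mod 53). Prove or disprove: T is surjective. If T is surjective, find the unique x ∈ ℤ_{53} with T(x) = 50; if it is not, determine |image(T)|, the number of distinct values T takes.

27

Since 53 is prime, the nonzero elements of ℤ_{53} form a cyclic group of order 52.
As gcd(9, 52) = 1, raising to the 9th power is a bijection on this group: if a^9 ≡ b^9 then (ab^{−1})^9 = 1, and the only element of order dividing gcd(9, 52) = 1 is 1, so a = b.
With T(0) = 0 this makes T injective on all of ℤ_{53}, hence bijective (finite equal-size domain and codomain). In particular T is surjective.
Since T is surjective, we find the preimage of 50. The inverse of x ↦ x^9 on (ℤ_{53})^× is x ↦ x^29, because 9·29 = 261 = 5·52 + 1 ≡ 1 (mod 52) and x^{52} = 1 for x ≠ 0 (Fermat). So T⁻¹(50) = 50^29 mod 53.
Repeated squaring mod 53: 50^1 ≡ 50, 50^2 ≡ 50² = 2500 ≡ 9, 50^4 ≡ 9² = 81 ≡ 28, 50^8 ≡ 28² = 784 ≡ 42, 50^16 ≡ 42² = 1764 ≡ 15. Since 29 = 16 + 8 + 4 + 1, 50^29 ≡ 15·42·28·50: 15·42 = 630 ≡ 47, then 47·28 = 1316 ≡ 44, then 44·50 = 2200 ≡ 27. So 50^29 ≡ 27 (mod 53).
Hence T⁻¹(50) = 27.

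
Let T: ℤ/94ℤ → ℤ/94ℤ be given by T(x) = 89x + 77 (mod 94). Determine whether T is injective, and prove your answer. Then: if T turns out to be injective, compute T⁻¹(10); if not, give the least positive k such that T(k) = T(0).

If T(a) = T(b), then 89a ≡ 89b (mod 94). Because gcd(89, 94) = 1, we may cancel 89 to get a ≡ b (mod 94).
Therefore T is injective.
We now compute 89⁻¹ mod 94 explicitly. Euclid's algorithm: 94 = 1·89 + 5, 89 = 17·5 + 4, 5 = 1·4 + 1; back-substituting gives 1 = 75·89 − 71·94, so 89⁻¹ ≡ 75 (mod 94).
Since T is injective, we compute T⁻¹(10): solve 89x + 77 ≡ 10 (mod 94), i.e. 89x ≡ 27 (mod 94).
Multiplying by 89⁻¹ = 75 gives x ≡ 75·27 = 2025 = 21·94 + 51 ≡ 51 (mod 94).
Check: T(51) = 89·51 + 77 = 4616 = 49·94 + 10 ≡ 10 (mod 94).

51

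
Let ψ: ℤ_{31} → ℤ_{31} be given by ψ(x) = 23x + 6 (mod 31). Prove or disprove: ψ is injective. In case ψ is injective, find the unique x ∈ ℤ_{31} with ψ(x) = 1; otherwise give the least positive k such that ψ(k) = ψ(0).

If ψ(s) = ψ(t), then 23s ≡ 23t (mod 31). Because gcd(23, 31) = 1, we may cancel 23 to get s ≡ t (mod 31).
So ψ is injective.
We now compute 23⁻¹ mod 31 explicitly. Euclid's algorithm: 31 = 1·23 + 8, 23 = 2·8 + 7, 8 = 1·7 + 1; back-substituting gives 1 = 27·23 − 20·31, so 23⁻¹ ≡ 27 (mod 31).
Since ψ is injective, we compute ψ⁻¹(1): solve 23x + 6 ≡ 1 (mod 31), i.e. 23x ≡ 26 (mod 31).
Multiplying by 23⁻¹ = 27 gives x ≡ 27·26 = 702 = 22·31 + 20 ≡ 20 (mod 31).
Check: ψ(20) = 23·20 + 6 = 466 = 15·31 + 1 ≡ 1 (mod 31).

20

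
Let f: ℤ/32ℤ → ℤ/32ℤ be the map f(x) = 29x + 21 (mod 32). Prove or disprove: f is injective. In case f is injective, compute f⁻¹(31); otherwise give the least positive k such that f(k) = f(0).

18

Suppose f(x_1) = f(x_2) in ℤ/32ℤ. Then 29x_1 + 21 ≡ 29x_2 + 21 (mod 32), thus 29(x_1 − x_2) ≡ 0 (mod 32).
Since gcd(29, 32) = 1, 29 is invertible modulo 32, thus x_1 − x_2 ≡ 0 (mod 32), i.e. x_1 = x_2.
So f is injective.
We now compute 29⁻¹ mod 32 explicitly. Euclid's algorithm: 32 = 1·29 + 3, 29 = 9·3 + 2, 3 = 1·2 + 1; back-substituting gives 1 = 21·29 − 19·32, so 29⁻¹ ≡ 21 (mod 32).
Since f is injective, we compute f⁻¹(31): solve 29x + 21 ≡ 31 (mod 32), i.e. 29x ≡ 10 (mod 32).
Multiplying by 29⁻¹ = 21 gives x ≡ 21·10 = 210 = 6·32 + 18 ≡ 18 (mod 32).
Check: f(18) = 29·18 + 21 = 543 = 16·32 + 31 ≡ 31 (mod 32).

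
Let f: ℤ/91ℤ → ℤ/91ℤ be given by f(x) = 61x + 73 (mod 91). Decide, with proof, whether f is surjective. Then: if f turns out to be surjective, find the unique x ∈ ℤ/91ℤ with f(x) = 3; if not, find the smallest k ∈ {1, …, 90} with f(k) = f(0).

63

Since gcd(61, 91) = 1, 61 is invertible modulo 91. Euclid's algorithm: 91 = 1·61 + 30, 61 = 2·30 + 1; back-substituting gives 1 = 3·61 − 2·91, so 61⁻¹ ≡ 3 (mod 91).
Then y ↦ 3(y − 73) is a two-sided inverse to f, so every y ∈ ℤ/91ℤ has a preimage.
So f is surjective.
Since f is surjective, we find f⁻¹(3): we need 61x ≡ 3 − 73 ≡ 21 (mod 91). Using 61⁻¹ = 3: x ≡ 3·21 = 63, so x = 63.
Check: f(63) = 61·63 + 73 = 3916 = 43·91 + 3 ≡ 3 (mod 91).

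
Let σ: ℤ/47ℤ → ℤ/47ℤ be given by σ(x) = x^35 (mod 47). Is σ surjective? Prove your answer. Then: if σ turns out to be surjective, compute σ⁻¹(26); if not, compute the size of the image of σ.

29

Since 47 is prime, the nonzero elements of ℤ/47ℤ form a cyclic group of order 46.
As gcd(35, 46) = 1, raising to the 35th power is a bijection on this group: if s^35 ≡ t^35 then (st^{−1})^35 = 1, and the only element of order dividing gcd(35, 46) = 1 is 1, so s = t.
With σ(0) = 0 this makes σ injective on all of ℤ/47ℤ, hence bijective (finite equal-size domain and codomain). In particular σ is surjective.
Since σ is surjective, we find the preimage of 26. The inverse of x ↦ x^35 on (ℤ/47ℤ)^× is x ↦ x^25, because 35·25 = 875 = 19·46 + 1 ≡ 1 (mod 46) and x^{46} = 1 for x ≠ 0 (Fermat). So σ⁻¹(26) = 26^25 mod 47.
Repeated squaring mod 47: 26^1 ≡ 26, 26^2 ≡ 26² = 676 ≡ 18, 26^4 ≡ 18² = 324 ≡ 42, 26^8 ≡ 42² = 1764 ≡ 25, 26^16 ≡ 25² = 625 ≡ 14. Since 25 = 16 + 8 + 1, 26^25 ≡ 14·25·26: 14·25 = 350 ≡ 21, then 21·26 = 546 ≡ 29. So 26^25 ≡ 29 (mod 47).
Hence σ⁻¹(26) = 29.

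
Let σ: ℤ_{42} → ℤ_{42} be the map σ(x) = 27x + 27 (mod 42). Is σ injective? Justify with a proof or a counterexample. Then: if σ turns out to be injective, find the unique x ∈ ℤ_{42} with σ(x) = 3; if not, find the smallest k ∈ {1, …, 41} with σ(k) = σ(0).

We have gcd(27, 42) = 3 > 1. Taking s = 0 and t = 14: σ(0) = 27 and σ(14) = 27·14 + 27 = 405 ≡ 27 (mod 42).
So σ(0) = σ(14) while 0 ≠ 14, so σ is not injective.
Since σ is not injective, we find the least positive k with σ(k) = σ(0): this means 27k ≡ 0 (mod 42), i.e. 42 ∣ 27k. Since gcd(27, 42) = 3, dividing through by 3 this holds exactly when 14 ∣ 9k, and as gcd(9, 14) = 1, exactly when 14 ∣ k.
The smallest positive such k is 14.

14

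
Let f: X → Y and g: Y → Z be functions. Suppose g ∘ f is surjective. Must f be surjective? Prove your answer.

not surjective

No. Take X = {0}, Y = {0, 1, 2}, Z = {0}, f(a) = 0 for every a ∈ X, and g(b) = 0 for every b ∈ Y.
Then g ∘ f is surjective onto {0}, but 2 ∈ Y has no preimage under f, so f is not surjective.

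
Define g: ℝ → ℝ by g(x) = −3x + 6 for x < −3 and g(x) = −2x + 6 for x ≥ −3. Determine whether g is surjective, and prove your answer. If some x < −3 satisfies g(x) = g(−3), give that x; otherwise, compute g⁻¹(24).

Both pieces are strictly decreasing (slopes −3 and −2), so each is injective on its own interval.
The left piece maps (−∞, −3) onto (15, ∞); the right piece maps [−3, ∞) onto (−∞, 12].
The union (15, ∞) ∪ (−∞, 12] omits the interval between 15 and 12; in particular 15 has no preimage. So g is not surjective.
Because the two images are disjoint, no x < −3 has g(x) = g(−3), so we compute g⁻¹(24): 24 lies in (15, ∞), so solve −3x + 6 = 24: x = (24 − 6)/(−3) = −6.

-6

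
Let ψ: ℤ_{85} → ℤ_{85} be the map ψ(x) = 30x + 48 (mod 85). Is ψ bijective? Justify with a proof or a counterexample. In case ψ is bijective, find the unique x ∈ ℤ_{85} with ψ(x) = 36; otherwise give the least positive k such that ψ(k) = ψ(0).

17

We have gcd(30, 85) = 5 > 1. Taking x_1 = 0 and x_2 = 17: ψ(0) = 48 and ψ(17) = 30·17 + 48 = 558 ≡ 48 (mod 85).
So ψ(0) = ψ(17) while 0 ≠ 17, thus ψ is not injective, hence not bijective.
Since ψ is not bijective, we find the least positive k with ψ(k) = ψ(0): this means 30k ≡ 0 (mod 85), i.e. 85 ∣ 30k. Since gcd(30, 85) = 5, dividing through by 5 this holds exactly when 17 ∣ 6k, and as gcd(6, 17) = 1, exactly when 17 ∣ k.
The smallest positive such k is 17.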